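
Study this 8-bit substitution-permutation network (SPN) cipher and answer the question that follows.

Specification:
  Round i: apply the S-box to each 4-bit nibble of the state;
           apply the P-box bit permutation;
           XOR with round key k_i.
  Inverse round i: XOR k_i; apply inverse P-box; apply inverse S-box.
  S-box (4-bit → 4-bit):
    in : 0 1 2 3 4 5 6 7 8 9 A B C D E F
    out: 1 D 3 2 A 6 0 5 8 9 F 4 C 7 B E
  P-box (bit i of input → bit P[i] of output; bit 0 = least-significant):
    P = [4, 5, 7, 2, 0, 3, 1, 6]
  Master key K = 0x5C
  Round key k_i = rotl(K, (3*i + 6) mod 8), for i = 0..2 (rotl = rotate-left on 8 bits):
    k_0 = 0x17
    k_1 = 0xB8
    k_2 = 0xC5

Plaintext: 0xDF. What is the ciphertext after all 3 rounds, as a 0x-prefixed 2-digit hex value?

s_0 = plaintext = 0xDF
s_1 = Round(s_0, k_0) = 0xB8
s_2 = Round(s_1, k_1) = 0xBE
s_3 = Round(s_2, k_2) = 0xF3

0xF3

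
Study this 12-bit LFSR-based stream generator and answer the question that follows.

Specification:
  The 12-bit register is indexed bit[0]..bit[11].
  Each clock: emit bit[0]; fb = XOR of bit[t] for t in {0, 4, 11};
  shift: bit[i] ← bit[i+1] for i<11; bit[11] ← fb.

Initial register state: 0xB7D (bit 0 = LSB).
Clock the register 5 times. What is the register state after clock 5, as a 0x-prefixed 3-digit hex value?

reg_0 = 0xB7D
clock 1: out=1, reg = 0xDBE
clock 2: out=0, reg = 0x6DF
clock 3: out=1, reg = 0x36F
clock 4: out=1, reg = 0x9B7
clock 5: out=1, reg = 0xCDB

0xCDB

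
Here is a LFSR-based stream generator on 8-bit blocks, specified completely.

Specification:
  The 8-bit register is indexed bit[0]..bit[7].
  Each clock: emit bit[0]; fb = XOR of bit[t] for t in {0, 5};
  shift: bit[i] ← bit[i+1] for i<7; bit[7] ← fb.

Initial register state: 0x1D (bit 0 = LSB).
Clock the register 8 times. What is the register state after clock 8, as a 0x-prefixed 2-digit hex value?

reg_0 = 0x1D
clock 1: out=1, reg = 0x8E
clock 2: out=0, reg = 0x47
clock 3: out=1, reg = 0xA3
clock 4: out=1, reg = 0x51
clock 5: out=1, reg = 0xA8
clock 6: out=0, reg = 0xD4
clock 7: out=0, reg = 0x6A
clock 8: out=0, reg = 0xB5

0xB5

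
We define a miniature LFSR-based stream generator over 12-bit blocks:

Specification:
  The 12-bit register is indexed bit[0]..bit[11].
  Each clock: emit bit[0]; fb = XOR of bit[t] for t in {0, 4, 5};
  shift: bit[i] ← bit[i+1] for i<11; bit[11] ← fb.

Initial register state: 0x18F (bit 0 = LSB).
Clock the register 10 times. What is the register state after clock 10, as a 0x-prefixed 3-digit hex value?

0xC6C

reg_0 = 0x18F
clock 1: out=1, reg = 0x8C7
clock 2: out=1, reg = 0xC63
clock 3: out=1, reg = 0x631
clock 4: out=1, reg = 0xB18
clock 5: out=0, reg = 0xD8C
clock 6: out=0, reg = 0x6C6
clock 7: out=0, reg = 0x363
clock 8: out=1, reg = 0x1B1
clock 9: out=1, reg = 0x8D8
clock 10: out=0, reg = 0xC6C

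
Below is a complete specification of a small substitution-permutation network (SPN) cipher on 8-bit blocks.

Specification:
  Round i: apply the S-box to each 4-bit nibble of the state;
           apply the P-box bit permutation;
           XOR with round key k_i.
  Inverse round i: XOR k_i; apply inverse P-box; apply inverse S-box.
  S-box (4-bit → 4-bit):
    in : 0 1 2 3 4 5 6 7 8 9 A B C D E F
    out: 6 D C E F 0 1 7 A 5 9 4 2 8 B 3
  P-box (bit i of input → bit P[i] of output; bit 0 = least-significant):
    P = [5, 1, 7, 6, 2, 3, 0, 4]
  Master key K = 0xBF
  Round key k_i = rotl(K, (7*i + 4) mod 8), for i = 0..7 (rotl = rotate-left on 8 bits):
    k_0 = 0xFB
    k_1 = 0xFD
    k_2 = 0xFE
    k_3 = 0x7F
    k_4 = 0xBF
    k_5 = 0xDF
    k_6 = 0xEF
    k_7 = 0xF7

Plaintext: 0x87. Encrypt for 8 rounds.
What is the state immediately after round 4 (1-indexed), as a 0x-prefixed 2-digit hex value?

0x72

s_0 = plaintext = 0x87
s_1 = Round(s_0, k_0) = 0x41
s_2 = Round(s_1, k_1) = 0x00
s_3 = Round(s_2, k_2) = 0x75
s_4 = Round(s_3, k_3) = 0x72
s_5 = Round(s_4, k_4) = 0x72
s_6 = Round(s_5, k_5) = 0x12
s_7 = Round(s_6, k_6) = 0x3A
s_8 = Round(s_7, k_7) = 0x8E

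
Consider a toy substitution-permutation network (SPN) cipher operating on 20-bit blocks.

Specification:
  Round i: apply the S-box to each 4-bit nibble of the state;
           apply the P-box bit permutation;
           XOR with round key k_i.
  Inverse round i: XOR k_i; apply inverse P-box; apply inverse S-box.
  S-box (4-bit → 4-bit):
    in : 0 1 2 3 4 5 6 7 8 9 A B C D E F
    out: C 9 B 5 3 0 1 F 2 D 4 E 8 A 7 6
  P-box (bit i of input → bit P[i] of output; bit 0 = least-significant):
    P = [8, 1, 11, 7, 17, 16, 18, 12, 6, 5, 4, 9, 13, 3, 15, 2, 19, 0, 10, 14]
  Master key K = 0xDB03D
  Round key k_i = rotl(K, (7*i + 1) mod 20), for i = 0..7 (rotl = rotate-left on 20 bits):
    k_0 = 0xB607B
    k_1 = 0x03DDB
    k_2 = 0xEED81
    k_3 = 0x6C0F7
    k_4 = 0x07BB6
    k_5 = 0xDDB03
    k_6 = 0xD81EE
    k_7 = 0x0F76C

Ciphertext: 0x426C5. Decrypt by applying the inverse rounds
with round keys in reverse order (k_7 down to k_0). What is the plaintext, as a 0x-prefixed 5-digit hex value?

0xD26CF

s_0 = ciphertext = 0x426C5
s_1 = InvRound(s_0, k_7) = 0xDF801
s_2 = InvRound(s_1, k_6) = 0xD24C7
s_3 = InvRound(s_2, k_5) = 0x091C9
s_4 = InvRound(s_3, k_4) = 0xD775F
s_5 = InvRound(s_4, k_3) = 0x3ED21
s_6 = InvRound(s_5, k_2) = 0x658FC
s_7 = InvRound(s_6, k_1) = 0xB1834
s_8 = InvRound(s_7, k_0) = 0xD26CF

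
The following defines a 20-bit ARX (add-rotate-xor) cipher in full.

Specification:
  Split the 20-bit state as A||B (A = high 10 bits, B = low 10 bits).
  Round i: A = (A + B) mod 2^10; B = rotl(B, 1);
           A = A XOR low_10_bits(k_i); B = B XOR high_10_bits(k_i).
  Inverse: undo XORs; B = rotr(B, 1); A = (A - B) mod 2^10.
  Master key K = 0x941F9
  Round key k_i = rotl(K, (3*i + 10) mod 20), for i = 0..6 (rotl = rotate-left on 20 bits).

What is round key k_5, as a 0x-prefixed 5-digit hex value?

K = 0x941F9
k_0 = rotl(K, (3*0+10) mod 20) = rotl(K, 10) = 0x7E650
k_1 = rotl(K, (3*1+10) mod 20) = rotl(K, 13) = 0xF3283
k_2 = rotl(K, (3*2+10) mod 20) = rotl(K, 16) = 0x9941F
k_3 = rotl(K, (3*3+10) mod 20) = rotl(K, 19) = 0xCA0FC
k_4 = rotl(K, (3*4+10) mod 20) = rotl(K, 2) = 0x507E6
k_5 = rotl(K, (3*5+10) mod 20) = rotl(K, 5) = 0x83F32

0x83F32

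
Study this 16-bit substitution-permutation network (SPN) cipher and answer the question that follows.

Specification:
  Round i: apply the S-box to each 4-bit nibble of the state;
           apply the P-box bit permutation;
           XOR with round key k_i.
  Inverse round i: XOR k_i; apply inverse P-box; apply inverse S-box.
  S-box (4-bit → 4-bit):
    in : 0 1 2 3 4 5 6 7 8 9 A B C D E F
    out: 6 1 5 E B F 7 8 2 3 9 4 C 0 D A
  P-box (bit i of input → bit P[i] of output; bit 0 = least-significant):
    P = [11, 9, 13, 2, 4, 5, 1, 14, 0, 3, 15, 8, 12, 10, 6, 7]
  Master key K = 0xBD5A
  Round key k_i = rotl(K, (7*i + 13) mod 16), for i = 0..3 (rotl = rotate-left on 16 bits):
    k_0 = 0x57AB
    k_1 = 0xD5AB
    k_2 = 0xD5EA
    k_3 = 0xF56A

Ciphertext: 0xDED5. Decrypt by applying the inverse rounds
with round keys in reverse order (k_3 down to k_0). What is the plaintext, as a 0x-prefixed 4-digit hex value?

s_0 = ciphertext = 0xDED5
s_1 = InvRound(s_0, k_3) = 0x7465
s_2 = InvRound(s_1, k_2) = 0x75BC
s_3 = InvRound(s_2, k_1) = 0xD22C
s_4 = InvRound(s_3, k_0) = 0xFEB7

0xFEB7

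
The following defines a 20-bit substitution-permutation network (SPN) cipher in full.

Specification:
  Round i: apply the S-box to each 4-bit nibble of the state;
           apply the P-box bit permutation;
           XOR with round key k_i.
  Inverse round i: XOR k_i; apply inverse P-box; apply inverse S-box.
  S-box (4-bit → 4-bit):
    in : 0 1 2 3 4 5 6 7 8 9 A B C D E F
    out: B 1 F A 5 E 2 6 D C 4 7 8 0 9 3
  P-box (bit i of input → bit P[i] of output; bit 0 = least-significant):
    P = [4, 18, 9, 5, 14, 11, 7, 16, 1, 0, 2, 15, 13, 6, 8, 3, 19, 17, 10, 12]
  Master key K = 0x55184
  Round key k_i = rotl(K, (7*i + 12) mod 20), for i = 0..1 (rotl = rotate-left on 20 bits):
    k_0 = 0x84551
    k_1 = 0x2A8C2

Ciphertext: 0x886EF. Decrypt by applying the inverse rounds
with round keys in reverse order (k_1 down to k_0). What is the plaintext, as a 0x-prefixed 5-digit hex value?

0x6ECC8

s_0 = ciphertext = 0x886EF
s_1 = InvRound(s_0, k_1) = 0xBE769
s_2 = InvRound(s_1, k_0) = 0x6ECC8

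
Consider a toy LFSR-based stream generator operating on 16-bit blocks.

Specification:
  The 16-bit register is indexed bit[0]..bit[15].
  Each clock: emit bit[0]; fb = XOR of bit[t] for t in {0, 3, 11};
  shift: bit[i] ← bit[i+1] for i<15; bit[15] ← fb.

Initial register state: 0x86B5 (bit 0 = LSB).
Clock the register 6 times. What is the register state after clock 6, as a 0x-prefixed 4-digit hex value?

reg_0 = 0x86B5
clock 1: out=1, reg = 0xC35A
clock 2: out=0, reg = 0xE1AD
clock 3: out=1, reg = 0x70D6
clock 4: out=0, reg = 0x386B
clock 5: out=1, reg = 0x9C35
clock 6: out=1, reg = 0x4E1A

0x4E1A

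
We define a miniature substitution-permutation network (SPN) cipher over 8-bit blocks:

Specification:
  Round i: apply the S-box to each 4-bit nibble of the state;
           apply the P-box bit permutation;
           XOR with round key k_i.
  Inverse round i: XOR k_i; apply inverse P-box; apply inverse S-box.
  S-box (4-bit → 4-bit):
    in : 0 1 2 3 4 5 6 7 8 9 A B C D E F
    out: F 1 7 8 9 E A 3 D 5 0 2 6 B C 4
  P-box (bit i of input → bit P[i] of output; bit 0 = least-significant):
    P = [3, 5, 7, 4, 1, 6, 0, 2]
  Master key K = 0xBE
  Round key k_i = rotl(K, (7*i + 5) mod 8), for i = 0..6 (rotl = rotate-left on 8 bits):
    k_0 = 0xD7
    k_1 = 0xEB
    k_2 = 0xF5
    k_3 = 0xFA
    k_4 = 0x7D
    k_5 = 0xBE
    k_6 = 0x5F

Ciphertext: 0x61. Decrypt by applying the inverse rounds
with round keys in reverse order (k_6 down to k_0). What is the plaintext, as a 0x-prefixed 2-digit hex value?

0xC7

s_0 = ciphertext = 0x61
s_1 = InvRound(s_0, k_6) = 0x4D
s_2 = InvRound(s_1, k_5) = 0x25
s_3 = InvRound(s_2, k_4) = 0xB4
s_4 = InvRound(s_3, k_3) = 0xD1
s_5 = InvRound(s_4, k_2) = 0x3B
s_6 = InvRound(s_5, k_1) = 0xBE
s_7 = InvRound(s_6, k_0) = 0xC7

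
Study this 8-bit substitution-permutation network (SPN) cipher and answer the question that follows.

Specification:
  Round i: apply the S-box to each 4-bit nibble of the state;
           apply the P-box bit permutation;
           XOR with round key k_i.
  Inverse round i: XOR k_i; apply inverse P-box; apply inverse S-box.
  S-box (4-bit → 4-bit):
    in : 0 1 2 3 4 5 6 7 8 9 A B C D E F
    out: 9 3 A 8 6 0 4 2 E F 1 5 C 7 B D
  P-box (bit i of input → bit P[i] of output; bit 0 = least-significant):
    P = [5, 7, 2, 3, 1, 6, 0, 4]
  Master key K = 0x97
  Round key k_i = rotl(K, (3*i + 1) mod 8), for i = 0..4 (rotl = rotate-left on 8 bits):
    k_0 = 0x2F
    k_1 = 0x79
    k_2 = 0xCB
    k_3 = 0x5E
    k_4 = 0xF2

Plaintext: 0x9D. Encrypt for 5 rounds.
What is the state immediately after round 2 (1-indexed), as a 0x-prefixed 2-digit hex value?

0xB6

s_0 = plaintext = 0x9D
s_1 = Round(s_0, k_0) = 0xD8
s_2 = Round(s_1, k_1) = 0xB6
s_3 = Round(s_2, k_2) = 0xCC
s_4 = Round(s_3, k_3) = 0x43
s_5 = Round(s_4, k_4) = 0xBB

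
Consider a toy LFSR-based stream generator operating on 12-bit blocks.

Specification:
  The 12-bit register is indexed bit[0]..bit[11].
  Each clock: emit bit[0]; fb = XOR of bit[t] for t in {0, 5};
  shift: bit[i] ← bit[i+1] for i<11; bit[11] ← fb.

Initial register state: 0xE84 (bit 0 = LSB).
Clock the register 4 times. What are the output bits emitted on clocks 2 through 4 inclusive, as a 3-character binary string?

reg_0 = 0xE84
clock 1: out=0, reg = 0x742
clock 2: out=0, reg = 0x3A1
clock 3: out=1, reg = 0x1D0
clock 4: out=0, reg = 0x0E8

010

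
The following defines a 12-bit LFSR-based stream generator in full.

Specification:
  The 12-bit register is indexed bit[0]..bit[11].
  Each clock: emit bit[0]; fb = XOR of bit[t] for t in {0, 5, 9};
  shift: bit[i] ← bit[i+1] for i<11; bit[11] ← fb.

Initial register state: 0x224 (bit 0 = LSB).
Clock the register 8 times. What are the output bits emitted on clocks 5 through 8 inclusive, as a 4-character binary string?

0100

reg_0 = 0x224
clock 1: out=0, reg = 0x112
clock 2: out=0, reg = 0x089
clock 3: out=1, reg = 0x844
clock 4: out=0, reg = 0x422
clock 5: out=0, reg = 0xA11
clock 6: out=1, reg = 0x508
clock 7: out=0, reg = 0x284
clock 8: out=0, reg = 0x942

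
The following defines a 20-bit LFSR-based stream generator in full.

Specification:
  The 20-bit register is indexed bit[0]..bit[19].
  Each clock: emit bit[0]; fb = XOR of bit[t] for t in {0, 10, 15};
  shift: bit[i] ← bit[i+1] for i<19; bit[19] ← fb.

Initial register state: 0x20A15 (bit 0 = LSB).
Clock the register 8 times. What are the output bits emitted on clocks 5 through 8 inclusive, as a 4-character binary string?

1000

reg_0 = 0x20A15
clock 1: out=1, reg = 0x9050A
clock 2: out=0, reg = 0xC8285
clock 3: out=1, reg = 0x64142
clock 4: out=0, reg = 0x320A1
clock 5: out=1, reg = 0x99050
clock 6: out=0, reg = 0xCC828
clock 7: out=0, reg = 0xE6414
clock 8: out=0, reg = 0xF320A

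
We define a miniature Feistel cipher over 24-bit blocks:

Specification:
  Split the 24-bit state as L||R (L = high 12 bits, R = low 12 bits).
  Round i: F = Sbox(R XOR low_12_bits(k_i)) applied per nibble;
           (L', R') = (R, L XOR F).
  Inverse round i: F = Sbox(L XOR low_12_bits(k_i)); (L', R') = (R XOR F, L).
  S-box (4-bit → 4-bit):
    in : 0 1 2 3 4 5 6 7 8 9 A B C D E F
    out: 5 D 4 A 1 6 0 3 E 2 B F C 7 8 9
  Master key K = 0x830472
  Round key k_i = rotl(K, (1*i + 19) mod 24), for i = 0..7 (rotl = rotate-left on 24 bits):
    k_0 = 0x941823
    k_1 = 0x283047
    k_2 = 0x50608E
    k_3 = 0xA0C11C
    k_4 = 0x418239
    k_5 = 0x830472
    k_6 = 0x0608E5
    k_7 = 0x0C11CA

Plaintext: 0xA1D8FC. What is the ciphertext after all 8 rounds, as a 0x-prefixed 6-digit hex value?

s_0 = plaintext = 0xA1D8FC
s_1 = Round(s_0, k_0) = 0x8FCF64
s_2 = Round(s_1, k_1) = 0xF641B6
s_3 = Round(s_2, k_2) = 0x1B62CA
s_4 = Round(s_3, k_3) = 0x2CABC6
s_5 = Round(s_4, k_4) = 0xBC6053
s_6 = Round(s_5, k_5) = 0x053A8B
s_7 = Round(s_6, k_6) = 0xA8B45B
s_8 = Round(s_7, k_7) = 0x45BCA6

0x45BCA6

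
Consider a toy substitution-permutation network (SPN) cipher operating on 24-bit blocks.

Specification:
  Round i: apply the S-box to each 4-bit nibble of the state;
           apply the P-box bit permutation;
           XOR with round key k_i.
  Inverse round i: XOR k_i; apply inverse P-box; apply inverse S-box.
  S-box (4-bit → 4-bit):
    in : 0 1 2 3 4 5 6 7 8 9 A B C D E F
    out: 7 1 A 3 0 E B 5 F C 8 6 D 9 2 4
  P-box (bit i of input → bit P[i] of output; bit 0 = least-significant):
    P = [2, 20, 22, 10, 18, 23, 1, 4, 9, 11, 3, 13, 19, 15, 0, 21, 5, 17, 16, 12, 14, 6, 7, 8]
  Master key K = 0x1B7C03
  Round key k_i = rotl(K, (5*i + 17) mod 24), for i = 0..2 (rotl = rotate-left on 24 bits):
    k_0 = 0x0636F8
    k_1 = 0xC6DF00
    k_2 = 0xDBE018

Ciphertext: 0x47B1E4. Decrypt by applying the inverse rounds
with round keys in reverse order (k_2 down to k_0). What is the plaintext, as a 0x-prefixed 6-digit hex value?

s_0 = ciphertext = 0x47B1E4
s_1 = InvRound(s_0, k_2) = 0x8D1F63
s_2 = InvRound(s_1, k_1) = 0x3004FF
s_3 = InvRound(s_2, k_0) = 0x429D73

0x429D73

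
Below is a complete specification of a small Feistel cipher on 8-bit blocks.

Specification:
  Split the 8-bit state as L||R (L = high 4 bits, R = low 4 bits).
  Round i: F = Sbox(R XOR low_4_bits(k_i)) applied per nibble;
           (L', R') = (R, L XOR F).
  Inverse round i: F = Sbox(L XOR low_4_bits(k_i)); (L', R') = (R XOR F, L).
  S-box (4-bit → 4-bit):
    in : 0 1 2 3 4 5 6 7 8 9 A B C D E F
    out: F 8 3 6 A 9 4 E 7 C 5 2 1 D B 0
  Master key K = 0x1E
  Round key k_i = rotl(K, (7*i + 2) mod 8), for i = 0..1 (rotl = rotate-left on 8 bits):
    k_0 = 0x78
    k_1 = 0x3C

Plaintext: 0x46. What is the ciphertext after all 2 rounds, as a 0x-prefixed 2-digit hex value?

s_0 = plaintext = 0x46
s_1 = Round(s_0, k_0) = 0x6F
s_2 = Round(s_1, k_1) = 0xF0

0xF0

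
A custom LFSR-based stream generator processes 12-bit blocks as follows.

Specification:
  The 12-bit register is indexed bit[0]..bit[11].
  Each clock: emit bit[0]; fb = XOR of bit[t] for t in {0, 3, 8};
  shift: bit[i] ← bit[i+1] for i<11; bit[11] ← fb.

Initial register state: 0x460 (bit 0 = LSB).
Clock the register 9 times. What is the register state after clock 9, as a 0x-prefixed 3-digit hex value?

0x342

reg_0 = 0x460
clock 1: out=0, reg = 0x230
clock 2: out=0, reg = 0x118
clock 3: out=0, reg = 0x08C
clock 4: out=0, reg = 0x846
clock 5: out=0, reg = 0x423
clock 6: out=1, reg = 0xA11
clock 7: out=1, reg = 0xD08
clock 8: out=0, reg = 0x684
clock 9: out=0, reg = 0x342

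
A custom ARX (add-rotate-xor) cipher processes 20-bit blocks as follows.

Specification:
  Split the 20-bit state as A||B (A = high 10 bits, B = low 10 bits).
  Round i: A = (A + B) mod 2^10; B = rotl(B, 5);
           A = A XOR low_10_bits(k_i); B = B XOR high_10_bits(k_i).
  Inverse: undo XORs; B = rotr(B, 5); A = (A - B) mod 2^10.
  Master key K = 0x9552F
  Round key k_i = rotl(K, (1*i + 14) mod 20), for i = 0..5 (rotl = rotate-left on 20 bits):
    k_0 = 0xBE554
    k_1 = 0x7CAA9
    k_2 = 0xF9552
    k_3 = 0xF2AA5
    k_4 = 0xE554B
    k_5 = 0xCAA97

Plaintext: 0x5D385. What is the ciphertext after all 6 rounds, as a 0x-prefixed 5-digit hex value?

s_0 = plaintext = 0x5D385
s_1 = Round(s_0, k_0) = 0x6B645
s_2 = Round(s_1, k_1) = 0x56D40
s_3 = Round(s_2, k_2) = 0xF27EF
s_4 = Round(s_3, k_3) = 0x47635
s_5 = Round(s_4, k_4) = 0x86524
s_6 = Round(s_5, k_5) = 0x6ABA3

0x6ABA3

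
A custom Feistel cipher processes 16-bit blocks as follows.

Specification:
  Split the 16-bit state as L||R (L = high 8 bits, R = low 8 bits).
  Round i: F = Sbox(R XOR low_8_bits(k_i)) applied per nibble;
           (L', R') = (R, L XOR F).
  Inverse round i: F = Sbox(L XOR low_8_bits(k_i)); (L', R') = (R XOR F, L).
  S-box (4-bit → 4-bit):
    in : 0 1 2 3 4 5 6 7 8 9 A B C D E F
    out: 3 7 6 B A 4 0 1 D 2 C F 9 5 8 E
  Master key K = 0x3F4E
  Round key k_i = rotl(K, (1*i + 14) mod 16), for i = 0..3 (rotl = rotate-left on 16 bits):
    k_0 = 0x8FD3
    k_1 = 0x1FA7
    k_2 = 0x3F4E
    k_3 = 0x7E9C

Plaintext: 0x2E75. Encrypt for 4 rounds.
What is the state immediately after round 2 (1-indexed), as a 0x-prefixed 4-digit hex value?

s_0 = plaintext = 0x2E75
s_1 = Round(s_0, k_0) = 0x75EE
s_2 = Round(s_1, k_1) = 0xEED7
s_3 = Round(s_2, k_2) = 0xD7CC
s_4 = Round(s_3, k_3) = 0xCC94

0xEED7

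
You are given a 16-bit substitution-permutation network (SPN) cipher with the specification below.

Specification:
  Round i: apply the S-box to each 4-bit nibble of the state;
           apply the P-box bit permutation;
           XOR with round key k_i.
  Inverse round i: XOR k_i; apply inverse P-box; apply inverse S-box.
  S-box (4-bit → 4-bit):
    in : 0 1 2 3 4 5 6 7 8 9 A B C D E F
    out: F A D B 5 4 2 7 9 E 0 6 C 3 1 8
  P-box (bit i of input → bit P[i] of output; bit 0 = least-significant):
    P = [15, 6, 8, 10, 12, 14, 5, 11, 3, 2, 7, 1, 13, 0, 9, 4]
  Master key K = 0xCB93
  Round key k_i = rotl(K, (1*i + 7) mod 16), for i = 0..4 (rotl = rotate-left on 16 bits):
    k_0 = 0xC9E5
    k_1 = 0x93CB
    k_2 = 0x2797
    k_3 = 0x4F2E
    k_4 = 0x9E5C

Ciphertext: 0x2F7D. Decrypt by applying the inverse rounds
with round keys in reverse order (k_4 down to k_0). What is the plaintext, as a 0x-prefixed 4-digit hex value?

s_0 = ciphertext = 0x2F7D
s_1 = InvRound(s_0, k_4) = 0xDA44
s_2 = InvRound(s_1, k_3) = 0xA840
s_3 = InvRound(s_2, k_2) = 0x99F0
s_4 = InvRound(s_3, k_1) = 0x98CA
s_5 = InvRound(s_4, k_0) = 0x6375

0x6375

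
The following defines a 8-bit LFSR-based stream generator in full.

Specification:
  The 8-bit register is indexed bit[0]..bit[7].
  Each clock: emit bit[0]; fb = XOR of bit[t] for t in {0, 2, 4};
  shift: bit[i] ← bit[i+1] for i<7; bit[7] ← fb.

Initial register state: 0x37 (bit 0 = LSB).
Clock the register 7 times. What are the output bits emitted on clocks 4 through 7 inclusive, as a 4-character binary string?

0110

reg_0 = 0x37
clock 1: out=1, reg = 0x9B
clock 2: out=1, reg = 0x4D
clock 3: out=1, reg = 0x26
clock 4: out=0, reg = 0x93
clock 5: out=1, reg = 0x49
clock 6: out=1, reg = 0xA4
clock 7: out=0, reg = 0xD2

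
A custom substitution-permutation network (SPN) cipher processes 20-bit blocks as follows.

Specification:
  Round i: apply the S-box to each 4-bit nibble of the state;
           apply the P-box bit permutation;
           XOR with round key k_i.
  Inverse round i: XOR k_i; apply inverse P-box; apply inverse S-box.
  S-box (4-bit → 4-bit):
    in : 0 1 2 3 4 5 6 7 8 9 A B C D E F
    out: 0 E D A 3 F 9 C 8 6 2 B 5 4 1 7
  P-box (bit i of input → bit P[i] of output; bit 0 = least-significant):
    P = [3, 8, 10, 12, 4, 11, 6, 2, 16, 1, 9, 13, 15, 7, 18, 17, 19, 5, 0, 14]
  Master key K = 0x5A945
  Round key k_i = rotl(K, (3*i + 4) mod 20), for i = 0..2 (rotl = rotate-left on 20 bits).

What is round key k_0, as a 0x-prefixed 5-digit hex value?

0xA9455

K = 0x5A945
k_0 = rotl(K, (3*0+4) mod 20) = rotl(K, 4) = 0xA9455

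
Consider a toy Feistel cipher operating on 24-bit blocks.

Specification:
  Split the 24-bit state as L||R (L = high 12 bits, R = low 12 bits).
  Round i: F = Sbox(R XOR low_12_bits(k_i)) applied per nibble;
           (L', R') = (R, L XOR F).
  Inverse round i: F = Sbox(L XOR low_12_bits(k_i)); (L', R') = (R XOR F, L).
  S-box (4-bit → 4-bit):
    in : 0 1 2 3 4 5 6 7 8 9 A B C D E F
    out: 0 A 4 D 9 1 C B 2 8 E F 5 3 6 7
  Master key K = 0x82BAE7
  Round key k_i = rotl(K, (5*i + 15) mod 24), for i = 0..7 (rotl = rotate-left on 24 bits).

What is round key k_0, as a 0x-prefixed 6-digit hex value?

K = 0x82BAE7
k_0 = rotl(K, (5*0+15) mod 24) = rotl(K, 15) = 0x73C15D

0x73C15D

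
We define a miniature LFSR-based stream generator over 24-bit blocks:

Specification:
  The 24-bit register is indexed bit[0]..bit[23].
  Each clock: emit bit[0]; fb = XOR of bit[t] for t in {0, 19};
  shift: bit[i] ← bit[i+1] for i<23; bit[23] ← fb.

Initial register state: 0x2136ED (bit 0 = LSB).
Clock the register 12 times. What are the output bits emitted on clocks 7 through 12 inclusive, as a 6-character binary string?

reg_0 = 0x2136ED
clock 1: out=1, reg = 0x909B76
clock 2: out=0, reg = 0x484DBB
clock 3: out=1, reg = 0x2426DD
clock 4: out=1, reg = 0x92136E
clock 5: out=0, reg = 0x4909B7
clock 6: out=1, reg = 0x2484DB
clock 7: out=1, reg = 0x92426D
clock 8: out=1, reg = 0xC92136
clock 9: out=0, reg = 0xE4909B
clock 10: out=1, reg = 0xF2484D
clock 11: out=1, reg = 0xF92426
clock 12: out=0, reg = 0xFC9213

110110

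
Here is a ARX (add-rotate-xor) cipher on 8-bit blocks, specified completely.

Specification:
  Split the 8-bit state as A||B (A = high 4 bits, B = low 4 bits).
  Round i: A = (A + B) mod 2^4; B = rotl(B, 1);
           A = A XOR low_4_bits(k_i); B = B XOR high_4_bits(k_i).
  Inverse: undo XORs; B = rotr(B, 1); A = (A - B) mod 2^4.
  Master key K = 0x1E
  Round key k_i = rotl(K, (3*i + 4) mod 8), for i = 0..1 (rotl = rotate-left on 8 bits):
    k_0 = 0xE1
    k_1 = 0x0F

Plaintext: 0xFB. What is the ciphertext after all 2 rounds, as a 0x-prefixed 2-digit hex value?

0xB3

s_0 = plaintext = 0xFB
s_1 = Round(s_0, k_0) = 0xB9
s_2 = Round(s_1, k_1) = 0xB3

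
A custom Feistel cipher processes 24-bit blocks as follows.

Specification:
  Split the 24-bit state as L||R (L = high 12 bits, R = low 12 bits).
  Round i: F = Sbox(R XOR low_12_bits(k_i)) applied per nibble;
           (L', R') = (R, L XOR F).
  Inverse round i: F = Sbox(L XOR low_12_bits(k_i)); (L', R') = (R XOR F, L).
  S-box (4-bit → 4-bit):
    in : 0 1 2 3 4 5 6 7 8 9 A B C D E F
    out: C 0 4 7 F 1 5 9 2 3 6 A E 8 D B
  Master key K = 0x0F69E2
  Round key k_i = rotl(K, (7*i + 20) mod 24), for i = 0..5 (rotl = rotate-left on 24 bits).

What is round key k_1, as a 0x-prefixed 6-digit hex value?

K = 0x0F69E2
k_0 = rotl(K, (7*0+20) mod 24) = rotl(K, 20) = 0x20F69E
k_1 = rotl(K, (7*1+20) mod 24) = rotl(K, 3) = 0x7B4F10

0x7B4F10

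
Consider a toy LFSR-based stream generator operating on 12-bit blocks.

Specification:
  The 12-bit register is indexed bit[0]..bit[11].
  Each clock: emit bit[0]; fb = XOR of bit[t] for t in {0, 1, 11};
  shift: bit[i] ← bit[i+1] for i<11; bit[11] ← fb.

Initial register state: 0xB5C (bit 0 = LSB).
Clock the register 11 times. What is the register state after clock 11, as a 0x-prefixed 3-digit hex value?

reg_0 = 0xB5C
clock 1: out=0, reg = 0xDAE
clock 2: out=0, reg = 0x6D7
clock 3: out=1, reg = 0x36B
clock 4: out=1, reg = 0x1B5
clock 5: out=1, reg = 0x8DA
clock 6: out=0, reg = 0x46D
clock 7: out=1, reg = 0xA36
clock 8: out=0, reg = 0x51B
clock 9: out=1, reg = 0x28D
clock 10: out=1, reg = 0x946
clock 11: out=0, reg = 0x4A3

0x4A3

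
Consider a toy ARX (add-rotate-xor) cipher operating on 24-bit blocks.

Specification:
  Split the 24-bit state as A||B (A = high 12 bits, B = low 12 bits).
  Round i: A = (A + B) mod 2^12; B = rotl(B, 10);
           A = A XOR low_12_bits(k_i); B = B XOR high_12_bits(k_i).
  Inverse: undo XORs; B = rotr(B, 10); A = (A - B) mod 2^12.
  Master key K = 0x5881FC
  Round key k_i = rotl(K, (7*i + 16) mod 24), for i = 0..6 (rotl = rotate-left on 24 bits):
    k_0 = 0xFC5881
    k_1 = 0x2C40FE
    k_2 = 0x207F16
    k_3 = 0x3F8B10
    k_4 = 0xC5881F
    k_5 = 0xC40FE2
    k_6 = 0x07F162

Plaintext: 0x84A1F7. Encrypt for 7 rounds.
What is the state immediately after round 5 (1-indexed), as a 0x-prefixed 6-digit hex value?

0x66110E

s_0 = plaintext = 0x84A1F7
s_1 = Round(s_0, k_0) = 0x2C03B8
s_2 = Round(s_1, k_1) = 0x68622A
s_3 = Round(s_2, k_2) = 0x7A6A8D
s_4 = Round(s_3, k_3) = 0x92355B
s_5 = Round(s_4, k_4) = 0x66110E
s_6 = Round(s_5, k_5) = 0x88D403
s_7 = Round(s_6, k_6) = 0xDF2D7F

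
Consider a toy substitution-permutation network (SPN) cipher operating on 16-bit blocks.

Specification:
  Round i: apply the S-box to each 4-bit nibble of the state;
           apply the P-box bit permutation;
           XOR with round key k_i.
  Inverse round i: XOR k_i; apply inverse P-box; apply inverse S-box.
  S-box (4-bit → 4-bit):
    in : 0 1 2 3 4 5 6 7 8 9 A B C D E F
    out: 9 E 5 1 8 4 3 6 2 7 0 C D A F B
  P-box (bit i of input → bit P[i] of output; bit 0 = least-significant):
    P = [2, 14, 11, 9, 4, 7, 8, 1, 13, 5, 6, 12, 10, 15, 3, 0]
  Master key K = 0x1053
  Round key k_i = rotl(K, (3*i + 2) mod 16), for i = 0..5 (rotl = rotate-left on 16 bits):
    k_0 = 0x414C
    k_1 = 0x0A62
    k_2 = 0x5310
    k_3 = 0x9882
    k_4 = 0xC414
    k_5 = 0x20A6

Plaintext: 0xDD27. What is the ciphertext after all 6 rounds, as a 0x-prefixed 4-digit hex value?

s_0 = plaintext = 0xDD27
s_1 = Round(s_0, k_0) = 0x987D
s_2 = Round(s_1, k_1) = 0xCDCA
s_3 = Round(s_2, k_2) = 0x462B
s_4 = Round(s_3, k_3) = 0xB3B3
s_5 = Round(s_4, k_4) = 0xE51B
s_6 = Round(s_5, k_5) = 0xAF6D

0xAF6D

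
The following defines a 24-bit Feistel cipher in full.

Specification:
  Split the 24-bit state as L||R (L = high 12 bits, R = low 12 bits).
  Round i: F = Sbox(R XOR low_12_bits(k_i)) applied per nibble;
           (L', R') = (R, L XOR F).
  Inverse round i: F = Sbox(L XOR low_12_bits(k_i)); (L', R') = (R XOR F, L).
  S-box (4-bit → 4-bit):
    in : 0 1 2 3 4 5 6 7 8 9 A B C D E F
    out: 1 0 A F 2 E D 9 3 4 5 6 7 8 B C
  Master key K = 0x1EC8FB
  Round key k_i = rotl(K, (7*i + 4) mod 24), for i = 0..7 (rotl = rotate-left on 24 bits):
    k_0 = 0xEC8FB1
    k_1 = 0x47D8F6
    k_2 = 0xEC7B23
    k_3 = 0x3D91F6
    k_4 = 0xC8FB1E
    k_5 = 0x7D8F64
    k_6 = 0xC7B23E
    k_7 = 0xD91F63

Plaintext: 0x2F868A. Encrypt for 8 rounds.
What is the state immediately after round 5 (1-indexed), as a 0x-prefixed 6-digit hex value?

s_0 = plaintext = 0x2F868A
s_1 = Round(s_0, k_0) = 0x68A60E
s_2 = Round(s_1, k_1) = 0x60ED49
s_3 = Round(s_2, k_2) = 0xD49BDB
s_4 = Round(s_3, k_3) = 0xBDB8E1
s_5 = Round(s_4, k_4) = 0x8E1417
s_6 = Round(s_5, k_5) = 0x417E7E
s_7 = Round(s_6, k_6) = 0xE7E336
s_8 = Round(s_7, k_7) = 0x336990

0x8E1417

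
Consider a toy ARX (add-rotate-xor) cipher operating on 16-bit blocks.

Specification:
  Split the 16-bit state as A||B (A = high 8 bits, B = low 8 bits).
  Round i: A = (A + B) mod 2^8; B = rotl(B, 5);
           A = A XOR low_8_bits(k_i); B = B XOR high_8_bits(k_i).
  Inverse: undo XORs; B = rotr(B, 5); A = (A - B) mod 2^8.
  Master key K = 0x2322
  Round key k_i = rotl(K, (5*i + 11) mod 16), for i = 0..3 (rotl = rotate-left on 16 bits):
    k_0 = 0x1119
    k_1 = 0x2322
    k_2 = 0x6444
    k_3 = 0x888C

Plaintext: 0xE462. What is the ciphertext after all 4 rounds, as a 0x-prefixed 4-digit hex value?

s_0 = plaintext = 0xE462
s_1 = Round(s_0, k_0) = 0x5F5D
s_2 = Round(s_1, k_1) = 0x9E88
s_3 = Round(s_2, k_2) = 0x6275
s_4 = Round(s_3, k_3) = 0x5B26

0x5B26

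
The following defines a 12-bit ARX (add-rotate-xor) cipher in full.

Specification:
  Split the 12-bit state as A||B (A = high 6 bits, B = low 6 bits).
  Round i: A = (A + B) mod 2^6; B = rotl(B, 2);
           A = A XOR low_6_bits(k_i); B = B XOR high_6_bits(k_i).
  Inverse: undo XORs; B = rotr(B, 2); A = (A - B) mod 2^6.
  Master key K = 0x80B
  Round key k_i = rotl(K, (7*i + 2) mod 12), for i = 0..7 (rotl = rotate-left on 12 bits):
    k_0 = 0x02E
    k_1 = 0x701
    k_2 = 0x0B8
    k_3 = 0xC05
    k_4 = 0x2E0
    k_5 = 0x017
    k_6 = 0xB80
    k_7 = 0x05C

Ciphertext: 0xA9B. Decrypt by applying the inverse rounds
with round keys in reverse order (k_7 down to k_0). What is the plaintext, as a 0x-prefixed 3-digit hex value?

s_0 = ciphertext = 0xA9B
s_1 = InvRound(s_0, k_7) = 0x426
s_2 = InvRound(s_1, k_6) = 0x382
s_3 = InvRound(s_2, k_5) = 0xE60
s_4 = InvRound(s_3, k_4) = 0x7FA
s_5 = InvRound(s_4, k_3) = 0xE22
s_6 = InvRound(s_5, k_2) = 0xE08
s_7 = InvRound(s_6, k_1) = 0xD05
s_8 = InvRound(s_7, k_0) = 0x251

0x251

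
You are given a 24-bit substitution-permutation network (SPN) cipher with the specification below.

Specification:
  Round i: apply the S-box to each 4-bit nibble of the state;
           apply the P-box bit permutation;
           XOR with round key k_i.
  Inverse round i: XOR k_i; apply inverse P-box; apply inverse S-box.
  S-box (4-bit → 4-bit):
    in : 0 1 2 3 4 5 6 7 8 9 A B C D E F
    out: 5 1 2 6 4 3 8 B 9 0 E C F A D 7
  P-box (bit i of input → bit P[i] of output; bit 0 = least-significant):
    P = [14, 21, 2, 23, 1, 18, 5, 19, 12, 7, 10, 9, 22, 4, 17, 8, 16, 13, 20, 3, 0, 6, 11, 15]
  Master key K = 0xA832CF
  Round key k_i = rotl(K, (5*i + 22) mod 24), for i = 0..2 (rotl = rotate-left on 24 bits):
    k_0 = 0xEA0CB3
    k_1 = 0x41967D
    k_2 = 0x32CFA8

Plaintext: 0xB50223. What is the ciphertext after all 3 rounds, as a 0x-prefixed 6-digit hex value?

0x736215

s_0 = plaintext = 0xB50223
s_1 = Round(s_0, k_0) = 0x8DA437
s_2 = Round(s_1, k_1) = 0xE77344
s_3 = Round(s_2, k_2) = 0x736215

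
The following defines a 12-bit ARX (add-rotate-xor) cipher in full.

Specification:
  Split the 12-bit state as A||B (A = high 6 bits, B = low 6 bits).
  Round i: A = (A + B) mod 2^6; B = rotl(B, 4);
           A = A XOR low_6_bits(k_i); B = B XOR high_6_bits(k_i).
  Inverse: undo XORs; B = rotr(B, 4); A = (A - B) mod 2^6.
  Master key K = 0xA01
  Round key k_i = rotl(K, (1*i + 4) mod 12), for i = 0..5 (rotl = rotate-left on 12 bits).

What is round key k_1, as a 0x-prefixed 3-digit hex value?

0x034

K = 0xA01
k_0 = rotl(K, (1*0+4) mod 12) = rotl(K, 4) = 0x01A
k_1 = rotl(K, (1*1+4) mod 12) = rotl(K, 5) = 0x034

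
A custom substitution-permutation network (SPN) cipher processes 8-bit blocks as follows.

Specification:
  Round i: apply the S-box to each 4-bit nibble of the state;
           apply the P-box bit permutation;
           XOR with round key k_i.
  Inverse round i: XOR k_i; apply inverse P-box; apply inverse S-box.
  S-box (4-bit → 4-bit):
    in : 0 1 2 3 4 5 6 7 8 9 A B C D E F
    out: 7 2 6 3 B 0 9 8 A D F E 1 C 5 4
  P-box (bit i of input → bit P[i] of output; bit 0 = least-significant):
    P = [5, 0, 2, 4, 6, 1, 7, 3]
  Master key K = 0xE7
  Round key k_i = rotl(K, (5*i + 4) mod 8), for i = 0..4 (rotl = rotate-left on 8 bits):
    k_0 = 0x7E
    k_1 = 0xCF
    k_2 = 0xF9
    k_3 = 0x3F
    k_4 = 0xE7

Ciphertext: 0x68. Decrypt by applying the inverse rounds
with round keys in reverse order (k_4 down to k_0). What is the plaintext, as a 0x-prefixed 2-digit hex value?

s_0 = ciphertext = 0x68
s_1 = InvRound(s_0, k_4) = 0xB2
s_2 = InvRound(s_1, k_3) = 0xD2
s_3 = InvRound(s_2, k_2) = 0x83
s_4 = InvRound(s_3, k_1) = 0x6F
s_5 = InvRound(s_4, k_0) = 0x58

0x58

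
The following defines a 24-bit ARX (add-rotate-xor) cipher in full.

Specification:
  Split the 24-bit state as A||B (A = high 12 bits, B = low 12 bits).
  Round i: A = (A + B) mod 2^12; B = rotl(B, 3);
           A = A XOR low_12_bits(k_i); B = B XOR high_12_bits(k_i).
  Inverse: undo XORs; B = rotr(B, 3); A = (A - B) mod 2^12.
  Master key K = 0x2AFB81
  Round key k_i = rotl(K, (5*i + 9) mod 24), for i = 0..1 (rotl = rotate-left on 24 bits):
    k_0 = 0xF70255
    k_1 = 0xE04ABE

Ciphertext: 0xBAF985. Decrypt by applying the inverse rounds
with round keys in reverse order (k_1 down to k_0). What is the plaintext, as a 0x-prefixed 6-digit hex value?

0xAC41B0

s_0 = ciphertext = 0xBAF985
s_1 = InvRound(s_0, k_1) = 0xE212F0
s_2 = InvRound(s_1, k_0) = 0xAC41B0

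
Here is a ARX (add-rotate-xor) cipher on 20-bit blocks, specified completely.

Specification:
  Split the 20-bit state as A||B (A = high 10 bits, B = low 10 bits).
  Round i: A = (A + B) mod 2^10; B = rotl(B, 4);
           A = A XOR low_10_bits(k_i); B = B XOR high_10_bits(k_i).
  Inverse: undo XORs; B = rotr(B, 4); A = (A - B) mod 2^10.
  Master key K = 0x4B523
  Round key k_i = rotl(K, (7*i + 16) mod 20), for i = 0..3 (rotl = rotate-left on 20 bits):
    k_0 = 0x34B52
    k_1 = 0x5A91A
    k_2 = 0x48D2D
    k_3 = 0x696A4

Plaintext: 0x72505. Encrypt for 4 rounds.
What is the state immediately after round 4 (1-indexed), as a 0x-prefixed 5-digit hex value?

s_0 = plaintext = 0x72505
s_1 = Round(s_0, k_0) = 0x67086
s_2 = Round(s_1, k_1) = 0xCE108
s_3 = Round(s_2, k_2) = 0x5B5A7
s_4 = Round(s_3, k_3) = 0x6C3D3

0x6C3D3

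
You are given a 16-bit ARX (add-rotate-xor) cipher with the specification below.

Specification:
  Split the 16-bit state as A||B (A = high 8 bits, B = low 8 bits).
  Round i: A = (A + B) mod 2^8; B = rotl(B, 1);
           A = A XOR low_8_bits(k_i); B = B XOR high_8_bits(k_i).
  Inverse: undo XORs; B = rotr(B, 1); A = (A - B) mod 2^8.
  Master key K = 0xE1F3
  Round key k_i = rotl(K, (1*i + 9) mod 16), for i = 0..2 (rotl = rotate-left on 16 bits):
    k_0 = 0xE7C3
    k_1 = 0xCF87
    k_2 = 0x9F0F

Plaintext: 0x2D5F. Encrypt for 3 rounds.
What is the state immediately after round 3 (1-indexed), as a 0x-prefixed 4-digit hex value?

s_0 = plaintext = 0x2D5F
s_1 = Round(s_0, k_0) = 0x4F59
s_2 = Round(s_1, k_1) = 0x2F7D
s_3 = Round(s_2, k_2) = 0xA365

0xA365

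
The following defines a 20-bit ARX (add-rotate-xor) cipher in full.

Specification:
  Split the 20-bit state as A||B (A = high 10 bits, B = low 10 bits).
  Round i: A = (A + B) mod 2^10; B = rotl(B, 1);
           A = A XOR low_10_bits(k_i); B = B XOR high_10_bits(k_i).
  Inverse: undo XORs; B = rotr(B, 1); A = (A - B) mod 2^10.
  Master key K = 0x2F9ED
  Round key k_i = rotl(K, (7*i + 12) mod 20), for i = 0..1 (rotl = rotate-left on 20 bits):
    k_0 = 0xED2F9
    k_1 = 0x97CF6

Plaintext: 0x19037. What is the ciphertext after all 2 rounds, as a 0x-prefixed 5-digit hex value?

0xB29EA

s_0 = plaintext = 0x19037
s_1 = Round(s_0, k_0) = 0x98BDA
s_2 = Round(s_1, k_1) = 0xB29EA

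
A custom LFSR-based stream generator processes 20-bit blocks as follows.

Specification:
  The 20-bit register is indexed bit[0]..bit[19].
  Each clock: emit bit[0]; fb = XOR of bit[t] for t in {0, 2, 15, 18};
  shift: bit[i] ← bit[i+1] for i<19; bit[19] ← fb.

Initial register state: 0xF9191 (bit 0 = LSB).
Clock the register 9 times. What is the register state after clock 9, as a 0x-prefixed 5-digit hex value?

reg_0 = 0xF9191
clock 1: out=1, reg = 0xFC8C8
clock 2: out=0, reg = 0x7E464
clock 3: out=0, reg = 0xBF232
clock 4: out=0, reg = 0xDF919
clock 5: out=1, reg = 0xEFC8C
clock 6: out=0, reg = 0xF7E46
clock 7: out=0, reg = 0x7BF23
clock 8: out=1, reg = 0xBDF91
clock 9: out=1, reg = 0x5EFC8

0x5EFC8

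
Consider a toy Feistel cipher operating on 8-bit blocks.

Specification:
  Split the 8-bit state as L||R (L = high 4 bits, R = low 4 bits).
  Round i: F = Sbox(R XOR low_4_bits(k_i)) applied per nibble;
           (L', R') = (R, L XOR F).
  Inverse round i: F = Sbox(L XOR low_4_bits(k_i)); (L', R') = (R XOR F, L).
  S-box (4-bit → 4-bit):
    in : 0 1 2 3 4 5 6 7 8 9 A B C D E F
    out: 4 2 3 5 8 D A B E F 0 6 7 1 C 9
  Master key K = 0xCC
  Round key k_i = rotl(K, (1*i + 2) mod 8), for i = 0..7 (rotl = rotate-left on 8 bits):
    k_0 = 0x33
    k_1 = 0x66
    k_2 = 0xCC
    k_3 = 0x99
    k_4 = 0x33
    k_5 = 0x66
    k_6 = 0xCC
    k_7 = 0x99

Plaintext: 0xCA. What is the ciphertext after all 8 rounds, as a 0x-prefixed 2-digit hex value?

0xAF

s_0 = plaintext = 0xCA
s_1 = Round(s_0, k_0) = 0xA3
s_2 = Round(s_1, k_1) = 0x37
s_3 = Round(s_2, k_2) = 0x75
s_4 = Round(s_3, k_3) = 0x50
s_5 = Round(s_4, k_4) = 0x00
s_6 = Round(s_5, k_5) = 0x0A
s_7 = Round(s_6, k_6) = 0xAA
s_8 = Round(s_7, k_7) = 0xAF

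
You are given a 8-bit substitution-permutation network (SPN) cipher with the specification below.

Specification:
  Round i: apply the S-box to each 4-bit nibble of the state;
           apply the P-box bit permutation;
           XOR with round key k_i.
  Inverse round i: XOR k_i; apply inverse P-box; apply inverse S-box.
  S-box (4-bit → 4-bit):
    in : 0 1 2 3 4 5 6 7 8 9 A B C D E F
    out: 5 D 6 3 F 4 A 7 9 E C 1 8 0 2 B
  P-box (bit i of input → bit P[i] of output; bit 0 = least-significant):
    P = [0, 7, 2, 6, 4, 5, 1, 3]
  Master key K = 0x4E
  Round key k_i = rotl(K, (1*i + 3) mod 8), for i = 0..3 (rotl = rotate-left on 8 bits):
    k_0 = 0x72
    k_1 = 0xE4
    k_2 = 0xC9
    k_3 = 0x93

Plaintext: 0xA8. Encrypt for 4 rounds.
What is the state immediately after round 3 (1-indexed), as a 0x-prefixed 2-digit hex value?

0xD6

s_0 = plaintext = 0xA8
s_1 = Round(s_0, k_0) = 0x39
s_2 = Round(s_1, k_1) = 0x10
s_3 = Round(s_2, k_2) = 0xD6
s_4 = Round(s_3, k_3) = 0x53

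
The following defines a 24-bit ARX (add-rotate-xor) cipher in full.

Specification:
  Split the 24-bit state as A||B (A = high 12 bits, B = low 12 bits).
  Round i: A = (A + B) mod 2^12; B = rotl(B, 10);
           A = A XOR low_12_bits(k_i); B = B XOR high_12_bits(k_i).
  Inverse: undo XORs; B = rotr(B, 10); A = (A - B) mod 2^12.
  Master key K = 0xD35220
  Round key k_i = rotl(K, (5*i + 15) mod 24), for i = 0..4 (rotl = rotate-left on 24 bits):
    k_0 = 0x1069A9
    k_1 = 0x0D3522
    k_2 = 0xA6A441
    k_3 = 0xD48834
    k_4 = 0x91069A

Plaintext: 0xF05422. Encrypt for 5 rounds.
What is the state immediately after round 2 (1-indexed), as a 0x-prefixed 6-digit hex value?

s_0 = plaintext = 0xF05422
s_1 = Round(s_0, k_0) = 0xA8E80E
s_2 = Round(s_1, k_1) = 0x7BEAD0
s_3 = Round(s_2, k_2) = 0x6CF8DE
s_4 = Round(s_3, k_3) = 0x79977F
s_5 = Round(s_4, k_4) = 0x9824CF

0x7BEAD0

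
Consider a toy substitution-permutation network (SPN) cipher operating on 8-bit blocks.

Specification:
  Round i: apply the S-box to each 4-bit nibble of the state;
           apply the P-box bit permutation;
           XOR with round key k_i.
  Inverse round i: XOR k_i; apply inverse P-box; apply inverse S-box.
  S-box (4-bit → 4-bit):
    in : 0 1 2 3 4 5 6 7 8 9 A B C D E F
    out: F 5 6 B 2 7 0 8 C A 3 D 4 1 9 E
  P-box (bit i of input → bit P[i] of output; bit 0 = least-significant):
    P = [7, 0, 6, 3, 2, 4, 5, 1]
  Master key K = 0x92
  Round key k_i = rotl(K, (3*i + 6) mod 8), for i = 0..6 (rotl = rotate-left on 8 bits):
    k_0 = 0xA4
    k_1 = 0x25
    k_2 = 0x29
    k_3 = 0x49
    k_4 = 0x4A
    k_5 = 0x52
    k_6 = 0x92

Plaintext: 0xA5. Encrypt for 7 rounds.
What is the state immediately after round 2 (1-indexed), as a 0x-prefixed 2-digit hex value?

s_0 = plaintext = 0xA5
s_1 = Round(s_0, k_0) = 0x71
s_2 = Round(s_1, k_1) = 0xE7
s_3 = Round(s_2, k_2) = 0x27
s_4 = Round(s_3, k_3) = 0x71
s_5 = Round(s_4, k_4) = 0x88
s_6 = Round(s_5, k_5) = 0x38
s_7 = Round(s_6, k_6) = 0xCC

0xE7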